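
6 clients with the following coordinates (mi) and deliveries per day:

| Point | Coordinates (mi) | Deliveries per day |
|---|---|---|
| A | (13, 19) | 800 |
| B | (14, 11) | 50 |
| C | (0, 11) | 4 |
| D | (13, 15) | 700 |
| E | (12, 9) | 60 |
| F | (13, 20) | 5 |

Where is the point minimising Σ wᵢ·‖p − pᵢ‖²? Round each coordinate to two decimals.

The minimiser of Σwᵢ‖p−pᵢ‖² is the weighted centroid p* = (Σwᵢpᵢ)/(Σwᵢ).
Σwᵢ = 1619.
Σwᵢxᵢ = 800·13 + 50·14 + 4·0 + 700·13 + 60·12 + 5·13 = 20985.
Σwᵢyᵢ = 800·19 + 50·11 + 4·11 + 700·15 + 60·9 + 5·20 = 26934.
x* = 20985/1619 = 12.96, y* = 26934/1619 = 16.64.

(12.96, 16.64)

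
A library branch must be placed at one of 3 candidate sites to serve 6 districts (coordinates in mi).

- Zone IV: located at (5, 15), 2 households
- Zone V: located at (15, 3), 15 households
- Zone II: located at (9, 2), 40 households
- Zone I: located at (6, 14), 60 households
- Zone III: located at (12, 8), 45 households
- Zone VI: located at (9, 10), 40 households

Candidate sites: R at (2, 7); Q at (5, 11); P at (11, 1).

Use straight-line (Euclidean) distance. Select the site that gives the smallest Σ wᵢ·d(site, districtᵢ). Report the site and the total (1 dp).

Q, total 1291.4 mi

Total weighted distance at each candidate:
  R (2, 7): total = 1805.8
  Q (5, 11): total = 1291.4
  P (11, 1): total = 1709.7
Minimum is at Q with total 1291.4 mi.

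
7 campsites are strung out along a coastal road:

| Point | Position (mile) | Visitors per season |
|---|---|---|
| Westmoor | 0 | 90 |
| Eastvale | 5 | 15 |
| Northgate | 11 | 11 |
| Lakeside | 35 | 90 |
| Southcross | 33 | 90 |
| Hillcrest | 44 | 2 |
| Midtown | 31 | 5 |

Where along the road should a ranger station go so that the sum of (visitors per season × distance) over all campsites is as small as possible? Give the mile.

For a sum of weighted absolute distances on a line, the optimum is the weighted median (not the mean). Total weight W = 303; half-weight = 151.5.
Sort by position and accumulate weight:
  mile 0 (Westmoor, w=90) → cum 90
  mile 5 (Eastvale, w=15) → cum 105
  mile 11 (Northgate, w=11) → cum 116
  mile 31 (Midtown, w=5) → cum 121
  mile 33 (Southcross, w=90) → cum 211  ≥ 151.5 → median here
  mile 35 (Lakeside, w=90) → cum 301
  mile 44 (Hillcrest, w=2) → cum 303
Optimal location: mile 33.

x = 33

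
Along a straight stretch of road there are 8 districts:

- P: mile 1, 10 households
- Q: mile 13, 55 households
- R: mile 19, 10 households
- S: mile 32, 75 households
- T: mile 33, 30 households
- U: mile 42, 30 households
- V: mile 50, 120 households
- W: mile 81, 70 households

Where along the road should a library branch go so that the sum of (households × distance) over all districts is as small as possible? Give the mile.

x = 42

For a sum of weighted absolute distances on a line, the optimum is the weighted median (not the mean). Total weight W = 400; half-weight = 200.
Sort by position and accumulate weight:
  mile 1 (P, w=10) → cum 10
  mile 13 (Q, w=55) → cum 65
  mile 19 (R, w=10) → cum 75
  mile 32 (S, w=75) → cum 150
  mile 33 (T, w=30) → cum 180
  mile 42 (U, w=30) → cum 210  ≥ 200 → median here
  mile 50 (V, w=120) → cum 330
  mile 81 (W, w=70) → cum 400
Optimal location: mile 42.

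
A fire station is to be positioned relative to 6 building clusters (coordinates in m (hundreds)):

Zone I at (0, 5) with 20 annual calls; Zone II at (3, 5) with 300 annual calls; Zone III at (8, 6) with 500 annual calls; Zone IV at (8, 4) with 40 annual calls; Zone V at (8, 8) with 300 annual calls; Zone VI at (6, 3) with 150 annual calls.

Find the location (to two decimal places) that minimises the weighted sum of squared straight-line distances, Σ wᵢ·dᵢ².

The minimiser of Σwᵢ‖p−pᵢ‖² is the weighted centroid p* = (Σwᵢpᵢ)/(Σwᵢ).
Σwᵢ = 1310.
Σwᵢxᵢ = 20·0 + 300·3 + 500·8 + 40·8 + 300·8 + 150·6 = 8520.
Σwᵢyᵢ = 20·5 + 300·5 + 500·6 + 40·4 + 300·8 + 150·3 = 7610.
x* = 8520/1310 = 6.50, y* = 7610/1310 = 5.81.

(6.50, 5.81)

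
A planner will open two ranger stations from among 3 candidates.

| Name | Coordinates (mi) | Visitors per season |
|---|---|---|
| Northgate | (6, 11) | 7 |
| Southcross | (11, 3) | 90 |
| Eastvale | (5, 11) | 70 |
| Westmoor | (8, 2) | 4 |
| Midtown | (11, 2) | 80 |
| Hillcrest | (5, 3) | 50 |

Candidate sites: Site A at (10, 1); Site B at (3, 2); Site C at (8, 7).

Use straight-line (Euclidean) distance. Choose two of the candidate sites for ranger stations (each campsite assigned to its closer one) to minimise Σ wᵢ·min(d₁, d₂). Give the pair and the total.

Evaluate every pair (each demand assigned to the nearer of the two):
  {Site A, Site C}: total = 954.6
  {Site A, Site B}: total = 1146.9
  {Site B, Site C}: total = 1429.6
Best pair: {Site A, Site C} with total 954.6.

{Site A, Site C}, total 954.6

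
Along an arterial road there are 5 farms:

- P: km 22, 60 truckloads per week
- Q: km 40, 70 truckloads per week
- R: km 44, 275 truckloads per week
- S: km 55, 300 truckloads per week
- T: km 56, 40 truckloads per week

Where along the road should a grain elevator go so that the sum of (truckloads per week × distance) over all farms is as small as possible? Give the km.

For a sum of weighted absolute distances on a line, the optimum is the weighted median (not the mean). Total weight W = 745; half-weight = 372.5.
Sort by position and accumulate weight:
  km 22 (P, w=60) → cum 60
  km 40 (Q, w=70) → cum 130
  km 44 (R, w=275) → cum 405  ≥ 372.5 → median here
  km 55 (S, w=300) → cum 705
  km 56 (T, w=40) → cum 745
Optimal location: km 44.

x = 44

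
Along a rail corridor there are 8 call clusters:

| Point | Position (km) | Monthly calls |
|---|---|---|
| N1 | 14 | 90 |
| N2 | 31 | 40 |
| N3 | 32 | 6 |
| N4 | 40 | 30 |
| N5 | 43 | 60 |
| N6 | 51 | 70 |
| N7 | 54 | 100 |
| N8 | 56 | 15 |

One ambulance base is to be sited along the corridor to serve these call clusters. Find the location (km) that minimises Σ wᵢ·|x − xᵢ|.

x = 43

For a sum of weighted absolute distances on a line, the optimum is the weighted median (not the mean). Total weight W = 411; half-weight = 205.5.
Sort by position and accumulate weight:
  km 14 (N1, w=90) → cum 90
  km 31 (N2, w=40) → cum 130
  km 32 (N3, w=6) → cum 136
  km 40 (N4, w=30) → cum 166
  km 43 (N5, w=60) → cum 226  ≥ 205.5 → median here
  km 51 (N6, w=70) → cum 296
  km 54 (N7, w=100) → cum 396
  km 56 (N8, w=15) → cum 411
Optimal location: km 43.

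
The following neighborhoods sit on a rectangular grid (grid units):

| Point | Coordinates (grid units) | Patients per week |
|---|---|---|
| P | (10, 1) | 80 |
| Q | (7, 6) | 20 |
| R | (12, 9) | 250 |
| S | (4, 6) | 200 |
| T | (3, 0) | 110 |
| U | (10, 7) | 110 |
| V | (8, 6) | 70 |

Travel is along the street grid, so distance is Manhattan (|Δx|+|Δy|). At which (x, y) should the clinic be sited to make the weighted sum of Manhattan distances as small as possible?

(10, 6)

Manhattan distance separates: Σwᵢ(|x−xᵢ|+|y−yᵢ|) = Σwᵢ|x−xᵢ| + Σwᵢ|y−yᵢ|, so x and y are optimised independently as 1-D weighted medians.
Total weight W = 840; half = 420.
x-coordinate, sorted with cumulative weight:
  x=3 (T, w=110) cum 110
  x=4 (S, w=200) cum 310
  x=7 (Q, w=20) cum 330
  x=8 (V, w=70) cum 400
  x=10 (P, w=80) cum 480  ← median
  x=10 (U, w=110) cum 590
  x=12 (R, w=250) cum 840
⇒ x* = 10
y-coordinate, sorted with cumulative weight:
  y=0 (T, w=110) cum 110
  y=1 (P, w=80) cum 190
  y=6 (Q, w=20) cum 210
  y=6 (S, w=200) cum 410
  y=6 (V, w=70) cum 480  ← median
  y=7 (U, w=110) cum 590
  y=9 (R, w=250) cum 840
⇒ y* = 6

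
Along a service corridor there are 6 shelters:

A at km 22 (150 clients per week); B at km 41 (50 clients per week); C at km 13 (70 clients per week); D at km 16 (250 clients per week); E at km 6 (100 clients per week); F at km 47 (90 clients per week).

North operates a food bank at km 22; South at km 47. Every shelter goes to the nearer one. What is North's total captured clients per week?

570

The indifferent point is the midpoint (22+47)/2 = 34.5; shelters left of it (closer to North at 22) go to North, those right go to South.
  E at 6 (w=100) → North
  C at 13 (w=70) → North
  D at 16 (w=250) → North
  A at 22 (w=150) → North
  B at 41 (w=50) → South
  F at 47 (w=90) → South
North captures 570; South captures 140.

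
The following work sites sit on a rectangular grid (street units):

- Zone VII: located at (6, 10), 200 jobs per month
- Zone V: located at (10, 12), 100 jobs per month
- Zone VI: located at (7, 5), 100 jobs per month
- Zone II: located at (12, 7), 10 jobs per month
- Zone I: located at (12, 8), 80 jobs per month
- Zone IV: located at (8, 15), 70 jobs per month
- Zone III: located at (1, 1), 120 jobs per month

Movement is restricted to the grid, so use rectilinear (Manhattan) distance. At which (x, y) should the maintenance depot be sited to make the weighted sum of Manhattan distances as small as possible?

(7, 10)

Manhattan distance separates: Σwᵢ(|x−xᵢ|+|y−yᵢ|) = Σwᵢ|x−xᵢ| + Σwᵢ|y−yᵢ|, so x and y are optimised independently as 1-D weighted medians.
Total weight W = 680; half = 340.
x-coordinate, sorted with cumulative weight:
  x=1 (Zone III, w=120) cum 120
  x=6 (Zone VII, w=200) cum 320
  x=7 (Zone VI, w=100) cum 420  ← median
  x=8 (Zone IV, w=70) cum 490
  x=10 (Zone V, w=100) cum 590
  x=12 (Zone II, w=10) cum 600
  x=12 (Zone I, w=80) cum 680
⇒ x* = 7
y-coordinate, sorted with cumulative weight:
  y=1 (Zone III, w=120) cum 120
  y=5 (Zone VI, w=100) cum 220
  y=7 (Zone II, w=10) cum 230
  y=8 (Zone I, w=80) cum 310
  y=10 (Zone VII, w=200) cum 510  ← median
  y=12 (Zone V, w=100) cum 610
  y=15 (Zone IV, w=70) cum 680
⇒ y* = 10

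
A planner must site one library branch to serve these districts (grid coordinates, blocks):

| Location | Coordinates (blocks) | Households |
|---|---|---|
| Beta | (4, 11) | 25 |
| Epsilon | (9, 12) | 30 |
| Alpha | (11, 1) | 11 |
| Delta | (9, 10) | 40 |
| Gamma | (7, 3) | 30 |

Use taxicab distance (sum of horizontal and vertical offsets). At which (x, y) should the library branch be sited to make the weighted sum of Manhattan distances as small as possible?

Manhattan distance separates: Σwᵢ(|x−xᵢ|+|y−yᵢ|) = Σwᵢ|x−xᵢ| + Σwᵢ|y−yᵢ|, so x and y are optimised independently as 1-D weighted medians.
Total weight W = 136; half = 68.
x-coordinate, sorted with cumulative weight:
  x=4 (Beta, w=25) cum 25
  x=7 (Gamma, w=30) cum 55
  x=9 (Epsilon, w=30) cum 85  ← median
  x=9 (Delta, w=40) cum 125
  x=11 (Alpha, w=11) cum 136
⇒ x* = 9
y-coordinate, sorted with cumulative weight:
  y=1 (Alpha, w=11) cum 11
  y=3 (Gamma, w=30) cum 41
  y=10 (Delta, w=40) cum 81  ← median
  y=11 (Beta, w=25) cum 106
  y=12 (Epsilon, w=30) cum 136
⇒ y* = 10

(9, 10)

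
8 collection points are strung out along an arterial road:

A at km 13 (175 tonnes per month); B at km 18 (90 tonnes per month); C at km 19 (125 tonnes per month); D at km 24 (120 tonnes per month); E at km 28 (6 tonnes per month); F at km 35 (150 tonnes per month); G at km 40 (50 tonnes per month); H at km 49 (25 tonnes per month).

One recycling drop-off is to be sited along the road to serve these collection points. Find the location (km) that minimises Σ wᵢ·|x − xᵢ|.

For a sum of weighted absolute distances on a line, the optimum is the weighted median (not the mean). Total weight W = 741; half-weight = 370.5.
Sort by position and accumulate weight:
  km 13 (A, w=175) → cum 175
  km 18 (B, w=90) → cum 265
  km 19 (C, w=125) → cum 390  ≥ 370.5 → median here
  km 24 (D, w=120) → cum 510
  km 28 (E, w=6) → cum 516
  km 35 (F, w=150) → cum 666
  km 40 (G, w=50) → cum 716
  km 49 (H, w=25) → cum 741
Optimal location: km 19.

x = 19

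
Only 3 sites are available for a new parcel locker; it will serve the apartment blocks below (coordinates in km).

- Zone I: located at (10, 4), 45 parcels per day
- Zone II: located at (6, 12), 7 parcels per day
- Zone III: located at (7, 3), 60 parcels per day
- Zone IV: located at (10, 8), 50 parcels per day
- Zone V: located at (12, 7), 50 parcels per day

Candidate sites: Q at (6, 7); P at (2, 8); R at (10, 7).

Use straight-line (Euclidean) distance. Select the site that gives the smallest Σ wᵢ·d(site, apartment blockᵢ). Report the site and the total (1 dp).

Total weighted distance at each candidate:
  Q (6, 7): total = 1013.5
  P (2, 8): total = 1768.8
  R (10, 7): total = 629.8
Minimum is at R with total 629.8 km.

R, total 629.8 km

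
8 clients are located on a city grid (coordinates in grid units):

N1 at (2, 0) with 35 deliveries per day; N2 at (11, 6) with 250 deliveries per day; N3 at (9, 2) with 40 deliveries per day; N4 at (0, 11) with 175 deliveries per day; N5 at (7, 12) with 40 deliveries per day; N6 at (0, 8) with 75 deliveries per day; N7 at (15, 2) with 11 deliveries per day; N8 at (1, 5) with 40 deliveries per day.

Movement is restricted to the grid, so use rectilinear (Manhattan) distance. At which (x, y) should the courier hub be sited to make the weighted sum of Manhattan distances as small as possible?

(7, 6)

Manhattan distance separates: Σwᵢ(|x−xᵢ|+|y−yᵢ|) = Σwᵢ|x−xᵢ| + Σwᵢ|y−yᵢ|, so x and y are optimised independently as 1-D weighted medians.
Total weight W = 666; half = 333.
x-coordinate, sorted with cumulative weight:
  x=0 (N4, w=175) cum 175
  x=0 (N6, w=75) cum 250
  x=1 (N8, w=40) cum 290
  x=2 (N1, w=35) cum 325
  x=7 (N5, w=40) cum 365  ← median
  x=9 (N3, w=40) cum 405
  x=11 (N2, w=250) cum 655
  x=15 (N7, w=11) cum 666
⇒ x* = 7
y-coordinate, sorted with cumulative weight:
  y=0 (N1, w=35) cum 35
  y=2 (N3, w=40) cum 75
  y=2 (N7, w=11) cum 86
  y=5 (N8, w=40) cum 126
  y=6 (N2, w=250) cum 376  ← median
  y=8 (N6, w=75) cum 451
  y=11 (N4, w=175) cum 626
  y=12 (N5, w=40) cum 666
⇒ y* = 6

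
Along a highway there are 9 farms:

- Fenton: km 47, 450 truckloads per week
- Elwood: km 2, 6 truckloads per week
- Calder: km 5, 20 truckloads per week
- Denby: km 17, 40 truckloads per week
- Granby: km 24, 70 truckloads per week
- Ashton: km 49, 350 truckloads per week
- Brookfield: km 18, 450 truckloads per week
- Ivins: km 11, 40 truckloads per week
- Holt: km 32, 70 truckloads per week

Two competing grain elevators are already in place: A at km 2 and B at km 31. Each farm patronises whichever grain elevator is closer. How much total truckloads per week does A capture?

66

The indifferent point is the midpoint (2+31)/2 = 16.5; farms left of it (closer to A at 2) go to A, those right go to B.
  Elwood at 2 (w=6) → A
  Calder at 5 (w=20) → A
  Ivins at 11 (w=40) → A
  Denby at 17 (w=40) → B
  Brookfield at 18 (w=450) → B
  Granby at 24 (w=70) → B
  Holt at 32 (w=70) → B
  Fenton at 47 (w=450) → B
  Ashton at 49 (w=350) → B
A captures 66; B captures 1430.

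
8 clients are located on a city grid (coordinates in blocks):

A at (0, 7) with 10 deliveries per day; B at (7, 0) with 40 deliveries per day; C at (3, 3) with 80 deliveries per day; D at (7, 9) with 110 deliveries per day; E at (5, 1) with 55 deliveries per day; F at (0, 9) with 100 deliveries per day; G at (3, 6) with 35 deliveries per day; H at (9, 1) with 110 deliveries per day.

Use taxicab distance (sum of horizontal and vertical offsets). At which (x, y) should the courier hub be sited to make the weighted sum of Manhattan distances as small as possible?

Manhattan distance separates: Σwᵢ(|x−xᵢ|+|y−yᵢ|) = Σwᵢ|x−xᵢ| + Σwᵢ|y−yᵢ|, so x and y are optimised independently as 1-D weighted medians.
Total weight W = 540; half = 270.
x-coordinate, sorted with cumulative weight:
  x=0 (A, w=10) cum 10
  x=0 (F, w=100) cum 110
  x=3 (C, w=80) cum 190
  x=3 (G, w=35) cum 225
  x=5 (E, w=55) cum 280  ← median
  x=7 (B, w=40) cum 320
  x=7 (D, w=110) cum 430
  x=9 (H, w=110) cum 540
⇒ x* = 5
y-coordinate, sorted with cumulative weight:
  y=0 (B, w=40) cum 40
  y=1 (E, w=55) cum 95
  y=1 (H, w=110) cum 205
  y=3 (C, w=80) cum 285  ← median
  y=6 (G, w=35) cum 320
  y=7 (A, w=10) cum 330
  y=9 (D, w=110) cum 440
  y=9 (F, w=100) cum 540
⇒ y* = 3

(5, 3)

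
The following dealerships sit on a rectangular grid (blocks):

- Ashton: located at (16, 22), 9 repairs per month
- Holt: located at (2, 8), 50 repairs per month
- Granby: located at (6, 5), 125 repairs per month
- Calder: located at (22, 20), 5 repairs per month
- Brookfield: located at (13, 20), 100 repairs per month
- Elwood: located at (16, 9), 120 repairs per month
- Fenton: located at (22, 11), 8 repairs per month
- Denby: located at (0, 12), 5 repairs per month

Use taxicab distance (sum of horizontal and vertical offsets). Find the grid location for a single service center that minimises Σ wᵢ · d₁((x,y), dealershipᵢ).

(13, 9)

Manhattan distance separates: Σwᵢ(|x−xᵢ|+|y−yᵢ|) = Σwᵢ|x−xᵢ| + Σwᵢ|y−yᵢ|, so x and y are optimised independently as 1-D weighted medians.
Total weight W = 422; half = 211.
x-coordinate, sorted with cumulative weight:
  x=0 (Denby, w=5) cum 5
  x=2 (Holt, w=50) cum 55
  x=6 (Granby, w=125) cum 180
  x=13 (Brookfield, w=100) cum 280  ← median
  x=16 (Ashton, w=9) cum 289
  x=16 (Elwood, w=120) cum 409
  x=22 (Calder, w=5) cum 414
  x=22 (Fenton, w=8) cum 422
⇒ x* = 13
y-coordinate, sorted with cumulative weight:
  y=5 (Granby, w=125) cum 125
  y=8 (Holt, w=50) cum 175
  y=9 (Elwood, w=120) cum 295  ← median
  y=11 (Fenton, w=8) cum 303
  y=12 (Denby, w=5) cum 308
  y=20 (Calder, w=5) cum 313
  y=20 (Brookfield, w=100) cum 413
  y=22 (Ashton, w=9) cum 422
⇒ y* = 9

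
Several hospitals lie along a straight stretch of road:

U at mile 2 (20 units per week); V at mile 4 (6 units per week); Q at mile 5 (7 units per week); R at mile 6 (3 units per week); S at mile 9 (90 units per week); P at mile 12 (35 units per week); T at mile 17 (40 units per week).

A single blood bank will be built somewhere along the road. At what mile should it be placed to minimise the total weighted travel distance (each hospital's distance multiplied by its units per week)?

x = 9

For a sum of weighted absolute distances on a line, the optimum is the weighted median (not the mean). Total weight W = 201; half-weight = 100.5.
Sort by position and accumulate weight:
  mile 2 (U, w=20) → cum 20
  mile 4 (V, w=6) → cum 26
  mile 5 (Q, w=7) → cum 33
  mile 6 (R, w=3) → cum 36
  mile 9 (S, w=90) → cum 126  ≥ 100.5 → median here
  mile 12 (P, w=35) → cum 161
  mile 17 (T, w=40) → cum 201
Optimal location: mile 9.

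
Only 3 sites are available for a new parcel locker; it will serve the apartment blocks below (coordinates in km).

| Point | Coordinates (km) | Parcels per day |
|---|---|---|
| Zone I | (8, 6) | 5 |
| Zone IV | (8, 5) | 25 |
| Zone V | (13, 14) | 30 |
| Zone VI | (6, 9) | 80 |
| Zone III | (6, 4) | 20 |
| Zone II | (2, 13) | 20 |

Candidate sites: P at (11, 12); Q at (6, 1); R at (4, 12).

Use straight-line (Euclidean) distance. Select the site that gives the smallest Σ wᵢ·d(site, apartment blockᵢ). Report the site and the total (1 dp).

Total weighted distance at each candidate:
  P (11, 12): total = 1145.1
  Q (6, 1): total = 1534.7
  R (4, 12): total = 1012.3
Minimum is at R with total 1012.3 km.

R, total 1012.3 km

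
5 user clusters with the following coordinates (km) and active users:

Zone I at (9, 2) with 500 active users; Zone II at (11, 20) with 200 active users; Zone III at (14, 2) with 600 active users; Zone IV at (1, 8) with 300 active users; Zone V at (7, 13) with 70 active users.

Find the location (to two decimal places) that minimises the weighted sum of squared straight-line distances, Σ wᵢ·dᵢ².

The minimiser of Σwᵢ‖p−pᵢ‖² is the weighted centroid p* = (Σwᵢpᵢ)/(Σwᵢ).
Σwᵢ = 1670.
Σwᵢxᵢ = 500·9 + 200·11 + 600·14 + 300·1 + 70·7 = 15890.
Σwᵢyᵢ = 500·2 + 200·20 + 600·2 + 300·8 + 70·13 = 9510.
x* = 15890/1670 = 9.51, y* = 9510/1670 = 5.69.

(9.51, 5.69)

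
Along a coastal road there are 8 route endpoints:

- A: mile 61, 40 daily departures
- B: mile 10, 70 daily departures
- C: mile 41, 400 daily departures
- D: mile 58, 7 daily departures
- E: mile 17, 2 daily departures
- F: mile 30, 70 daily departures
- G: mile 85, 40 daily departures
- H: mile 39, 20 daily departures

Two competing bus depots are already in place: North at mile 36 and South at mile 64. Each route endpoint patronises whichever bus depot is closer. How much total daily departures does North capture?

The indifferent point is the midpoint (36+64)/2 = 50; route endpoints left of it (closer to North at 36) go to North, those right go to South.
  B at 10 (w=70) → North
  E at 17 (w=2) → North
  F at 30 (w=70) → North
  H at 39 (w=20) → North
  C at 41 (w=400) → North
  D at 58 (w=7) → South
  A at 61 (w=40) → South
  G at 85 (w=40) → South
North captures 562; South captures 87.

562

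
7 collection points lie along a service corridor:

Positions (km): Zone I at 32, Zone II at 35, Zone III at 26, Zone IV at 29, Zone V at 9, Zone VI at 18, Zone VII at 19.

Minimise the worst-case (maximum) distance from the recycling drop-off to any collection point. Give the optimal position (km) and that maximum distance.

The 1-center on a line is the midpoint of the two extreme points: leftmost at 9, rightmost at 35.
Optimal location = (9 + 35)/2 = 22; maximum distance = (35 − 9)/2 = 13.

location 22, max distance 13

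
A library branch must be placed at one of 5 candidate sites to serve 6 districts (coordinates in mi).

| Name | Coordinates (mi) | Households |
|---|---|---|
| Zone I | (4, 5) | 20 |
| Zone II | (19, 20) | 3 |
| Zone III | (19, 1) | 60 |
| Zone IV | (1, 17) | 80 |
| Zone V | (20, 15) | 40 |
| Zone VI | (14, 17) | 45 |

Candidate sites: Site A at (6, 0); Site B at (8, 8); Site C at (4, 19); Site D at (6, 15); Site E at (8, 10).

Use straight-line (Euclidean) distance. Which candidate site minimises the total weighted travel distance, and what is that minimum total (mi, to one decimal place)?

Total weighted distance at each candidate:
  Site A (6, 0): total = 4045.4
  Site B (8, 8): total = 2885.7
  Site C (4, 19): total = 3138.0
  Site D (6, 15): total = 2753.9
  Site E (8, 10): total = 2752.3
Minimum is at Site E with total 2752.3 mi.

Site E, total 2752.3 mi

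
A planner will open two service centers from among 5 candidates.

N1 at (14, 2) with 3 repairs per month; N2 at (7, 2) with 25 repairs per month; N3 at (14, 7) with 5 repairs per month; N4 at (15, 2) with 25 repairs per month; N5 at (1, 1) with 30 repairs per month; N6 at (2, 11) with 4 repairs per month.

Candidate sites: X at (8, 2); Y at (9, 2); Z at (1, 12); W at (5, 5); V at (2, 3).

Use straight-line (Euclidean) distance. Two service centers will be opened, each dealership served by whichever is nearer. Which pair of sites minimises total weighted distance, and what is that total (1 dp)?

Evaluate every pair (each demand assigned to the nearer of the two):
  {Y, V}: total = 349.4
  {X, V}: total = 356.1
  {Y, W}: total = 446.9
  {X, W}: total = 453.6
  {X, Z}: total = 474.8
  {X, Y}: total = 480.8
  {Y, Z}: total = 497.9
  {W, V}: total = 519.6
  {Z, W}: total = 601.1
  {Z, V}: total = 625.5
Best pair: {Y, V} with total 349.4.

{Y, V}, total 349.4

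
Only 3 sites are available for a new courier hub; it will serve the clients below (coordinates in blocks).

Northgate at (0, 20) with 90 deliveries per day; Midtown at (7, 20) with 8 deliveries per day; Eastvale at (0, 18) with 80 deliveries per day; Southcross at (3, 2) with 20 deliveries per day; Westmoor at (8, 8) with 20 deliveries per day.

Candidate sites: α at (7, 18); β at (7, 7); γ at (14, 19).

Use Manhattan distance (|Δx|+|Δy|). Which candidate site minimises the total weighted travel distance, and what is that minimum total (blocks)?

Total weighted distance at each candidate:
  α (7, 18): total = 2006
  β (7, 7): total = 3564
  γ (14, 19): total = 3514
Minimum is at α with total 2006 blocks.

α, total 2006 blocks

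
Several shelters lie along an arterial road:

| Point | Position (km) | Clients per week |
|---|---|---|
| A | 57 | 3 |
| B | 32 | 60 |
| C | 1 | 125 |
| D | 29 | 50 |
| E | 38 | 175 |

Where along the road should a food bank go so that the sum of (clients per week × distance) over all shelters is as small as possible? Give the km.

x = 32

For a sum of weighted absolute distances on a line, the optimum is the weighted median (not the mean). Total weight W = 413; half-weight = 206.5.
Sort by position and accumulate weight:
  km 1 (C, w=125) → cum 125
  km 29 (D, w=50) → cum 175
  km 32 (B, w=60) → cum 235  ≥ 206.5 → median here
  km 38 (E, w=175) → cum 410
  km 57 (A, w=3) → cum 413
Optimal location: km 32.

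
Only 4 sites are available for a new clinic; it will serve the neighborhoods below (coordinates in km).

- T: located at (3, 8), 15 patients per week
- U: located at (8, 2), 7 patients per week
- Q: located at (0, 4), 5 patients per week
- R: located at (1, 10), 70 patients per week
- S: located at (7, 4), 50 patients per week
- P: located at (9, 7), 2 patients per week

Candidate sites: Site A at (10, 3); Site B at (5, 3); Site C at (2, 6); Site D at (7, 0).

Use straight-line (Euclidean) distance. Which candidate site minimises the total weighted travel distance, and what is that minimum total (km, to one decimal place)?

Total weighted distance at each candidate:
  Site A (10, 3): total = 1159.4
  Site B (5, 3): total = 815.9
  Site C (2, 6): total = 670.2
  Site D (7, 0): total = 1221.0
Minimum is at Site C with total 670.2 km.

Site C, total 670.2 km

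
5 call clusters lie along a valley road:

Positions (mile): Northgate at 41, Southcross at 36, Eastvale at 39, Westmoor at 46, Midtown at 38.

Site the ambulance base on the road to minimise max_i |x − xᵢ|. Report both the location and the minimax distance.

The 1-center on a line is the midpoint of the two extreme points: leftmost at 36, rightmost at 46.
Optimal location = (36 + 46)/2 = 41; maximum distance = (46 − 36)/2 = 5.

location 41, max distance 5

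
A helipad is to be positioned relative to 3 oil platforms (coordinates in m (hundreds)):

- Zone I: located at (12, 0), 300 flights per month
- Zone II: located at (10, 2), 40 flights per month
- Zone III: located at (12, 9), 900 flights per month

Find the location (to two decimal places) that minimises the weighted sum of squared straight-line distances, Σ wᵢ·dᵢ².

The minimiser of Σwᵢ‖p−pᵢ‖² is the weighted centroid p* = (Σwᵢpᵢ)/(Σwᵢ).
Σwᵢ = 1240.
Σwᵢxᵢ = 300·12 + 40·10 + 900·12 = 14800.
Σwᵢyᵢ = 300·0 + 40·2 + 900·9 = 8180.
x* = 14800/1240 = 11.94, y* = 8180/1240 = 6.60.

(11.94, 6.60)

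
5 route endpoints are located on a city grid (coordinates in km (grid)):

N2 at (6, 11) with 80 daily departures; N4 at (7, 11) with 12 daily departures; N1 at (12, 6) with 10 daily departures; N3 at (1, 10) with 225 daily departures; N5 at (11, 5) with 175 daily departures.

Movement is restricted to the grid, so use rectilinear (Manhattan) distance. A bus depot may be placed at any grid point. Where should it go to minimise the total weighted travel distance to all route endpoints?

(6, 10)

Manhattan distance separates: Σwᵢ(|x−xᵢ|+|y−yᵢ|) = Σwᵢ|x−xᵢ| + Σwᵢ|y−yᵢ|, so x and y are optimised independently as 1-D weighted medians.
Total weight W = 502; half = 251.
x-coordinate, sorted with cumulative weight:
  x=1 (N3, w=225) cum 225
  x=6 (N2, w=80) cum 305  ← median
  x=7 (N4, w=12) cum 317
  x=11 (N5, w=175) cum 492
  x=12 (N1, w=10) cum 502
⇒ x* = 6
y-coordinate, sorted with cumulative weight:
  y=5 (N5, w=175) cum 175
  y=6 (N1, w=10) cum 185
  y=10 (N3, w=225) cum 410  ← median
  y=11 (N2, w=80) cum 490
  y=11 (N4, w=12) cum 502
⇒ y* = 10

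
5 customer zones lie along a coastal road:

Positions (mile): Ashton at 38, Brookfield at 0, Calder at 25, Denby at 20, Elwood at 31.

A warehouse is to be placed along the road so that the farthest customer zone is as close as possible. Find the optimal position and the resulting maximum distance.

location 19, max distance 19

The 1-center on a line is the midpoint of the two extreme points: leftmost at 0, rightmost at 38.
Optimal location = (0 + 38)/2 = 19; maximum distance = (38 − 0)/2 = 19.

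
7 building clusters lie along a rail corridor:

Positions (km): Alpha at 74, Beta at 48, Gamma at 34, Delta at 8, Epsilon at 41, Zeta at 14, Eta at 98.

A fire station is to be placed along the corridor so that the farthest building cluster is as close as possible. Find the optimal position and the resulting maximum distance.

The 1-center on a line is the midpoint of the two extreme points: leftmost at 8, rightmost at 98.
Optimal location = (8 + 98)/2 = 53; maximum distance = (98 − 8)/2 = 45.

location 53, max distance 45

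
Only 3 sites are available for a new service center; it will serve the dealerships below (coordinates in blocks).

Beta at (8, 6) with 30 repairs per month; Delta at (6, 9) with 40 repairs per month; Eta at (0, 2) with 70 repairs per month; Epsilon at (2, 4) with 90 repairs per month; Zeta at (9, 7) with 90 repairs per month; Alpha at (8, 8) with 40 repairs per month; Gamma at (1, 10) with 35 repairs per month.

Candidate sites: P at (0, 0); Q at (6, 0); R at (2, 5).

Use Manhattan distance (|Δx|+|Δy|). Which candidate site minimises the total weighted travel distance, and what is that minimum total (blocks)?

R, total 2350 blocks

Total weighted distance at each candidate:
  P (0, 0): total = 4165
  Q (6, 0): total = 3705
  R (2, 5): total = 2350
Minimum is at R with total 2350 blocks.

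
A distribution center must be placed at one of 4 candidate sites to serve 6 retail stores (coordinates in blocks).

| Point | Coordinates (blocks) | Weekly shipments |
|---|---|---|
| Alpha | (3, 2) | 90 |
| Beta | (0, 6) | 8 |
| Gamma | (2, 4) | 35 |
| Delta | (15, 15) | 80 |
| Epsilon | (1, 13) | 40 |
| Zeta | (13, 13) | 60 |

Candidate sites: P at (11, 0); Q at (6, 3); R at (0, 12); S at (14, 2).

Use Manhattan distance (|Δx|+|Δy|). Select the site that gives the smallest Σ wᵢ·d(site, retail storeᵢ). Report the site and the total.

Q, total 3907 blocks

Total weighted distance at each candidate:
  P (11, 0): total = 4831
  Q (6, 3): total = 3907
  R (0, 12): total = 3928
  S (14, 2): total = 4424
Minimum is at Q with total 3907 blocks.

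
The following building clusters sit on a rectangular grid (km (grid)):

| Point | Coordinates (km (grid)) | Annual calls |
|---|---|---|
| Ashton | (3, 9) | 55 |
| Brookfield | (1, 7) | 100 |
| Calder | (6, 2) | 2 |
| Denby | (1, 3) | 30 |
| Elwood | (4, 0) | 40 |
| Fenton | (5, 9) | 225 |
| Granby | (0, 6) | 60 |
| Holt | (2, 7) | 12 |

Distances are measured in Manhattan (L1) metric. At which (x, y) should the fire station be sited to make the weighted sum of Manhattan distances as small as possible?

(4, 9)

Manhattan distance separates: Σwᵢ(|x−xᵢ|+|y−yᵢ|) = Σwᵢ|x−xᵢ| + Σwᵢ|y−yᵢ|, so x and y are optimised independently as 1-D weighted medians.
Total weight W = 524; half = 262.
x-coordinate, sorted with cumulative weight:
  x=0 (Granby, w=60) cum 60
  x=1 (Brookfield, w=100) cum 160
  x=1 (Denby, w=30) cum 190
  x=2 (Holt, w=12) cum 202
  x=3 (Ashton, w=55) cum 257
  x=4 (Elwood, w=40) cum 297  ← median
  x=5 (Fenton, w=225) cum 522
  x=6 (Calder, w=2) cum 524
⇒ x* = 4
y-coordinate, sorted with cumulative weight:
  y=0 (Elwood, w=40) cum 40
  y=2 (Calder, w=2) cum 42
  y=3 (Denby, w=30) cum 72
  y=6 (Granby, w=60) cum 132
  y=7 (Brookfield, w=100) cum 232
  y=7 (Holt, w=12) cum 244
  y=9 (Ashton, w=55) cum 299  ← median
  y=9 (Fenton, w=225) cum 524
⇒ y* = 9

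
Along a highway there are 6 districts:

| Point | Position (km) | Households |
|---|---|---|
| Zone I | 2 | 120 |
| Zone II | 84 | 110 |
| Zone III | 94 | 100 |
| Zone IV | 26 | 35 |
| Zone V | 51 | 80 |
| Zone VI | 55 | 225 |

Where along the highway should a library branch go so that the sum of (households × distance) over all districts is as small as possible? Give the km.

For a sum of weighted absolute distances on a line, the optimum is the weighted median (not the mean). Total weight W = 670; half-weight = 335.
Sort by position and accumulate weight:
  km 2 (Zone I, w=120) → cum 120
  km 26 (Zone IV, w=35) → cum 155
  km 51 (Zone V, w=80) → cum 235
  km 55 (Zone VI, w=225) → cum 460  ≥ 335 → median here
  km 84 (Zone II, w=110) → cum 570
  km 94 (Zone III, w=100) → cum 670
Optimal location: km 55.

x = 55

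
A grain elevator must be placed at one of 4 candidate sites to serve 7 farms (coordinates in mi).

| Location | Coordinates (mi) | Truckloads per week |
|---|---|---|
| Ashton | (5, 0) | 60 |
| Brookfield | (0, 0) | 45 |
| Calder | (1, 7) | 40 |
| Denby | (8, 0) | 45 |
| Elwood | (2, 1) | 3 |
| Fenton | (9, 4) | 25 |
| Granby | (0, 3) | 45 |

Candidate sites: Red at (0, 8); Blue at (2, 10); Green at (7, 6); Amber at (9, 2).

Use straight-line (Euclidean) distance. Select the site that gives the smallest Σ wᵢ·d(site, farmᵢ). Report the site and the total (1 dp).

Amber, total 1639.9 mi

Total weighted distance at each candidate:
  Red (0, 8): total = 1984.8
  Blue (2, 10): total = 2321.7
  Green (7, 6): total = 1746.0
  Amber (9, 2): total = 1639.9
Minimum is at Amber with total 1639.9 mi.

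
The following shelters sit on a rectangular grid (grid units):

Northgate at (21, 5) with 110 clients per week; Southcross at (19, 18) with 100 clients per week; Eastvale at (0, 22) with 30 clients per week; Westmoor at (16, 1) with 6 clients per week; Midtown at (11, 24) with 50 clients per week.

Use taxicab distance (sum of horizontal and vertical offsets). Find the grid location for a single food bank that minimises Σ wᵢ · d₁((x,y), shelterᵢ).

Manhattan distance separates: Σwᵢ(|x−xᵢ|+|y−yᵢ|) = Σwᵢ|x−xᵢ| + Σwᵢ|y−yᵢ|, so x and y are optimised independently as 1-D weighted medians.
Total weight W = 296; half = 148.
x-coordinate, sorted with cumulative weight:
  x=0 (Eastvale, w=30) cum 30
  x=11 (Midtown, w=50) cum 80
  x=16 (Westmoor, w=6) cum 86
  x=19 (Southcross, w=100) cum 186  ← median
  x=21 (Northgate, w=110) cum 296
⇒ x* = 19
y-coordinate, sorted with cumulative weight:
  y=1 (Westmoor, w=6) cum 6
  y=5 (Northgate, w=110) cum 116
  y=18 (Southcross, w=100) cum 216  ← median
  y=22 (Eastvale, w=30) cum 246
  y=24 (Midtown, w=50) cum 296
⇒ y* = 18

(19, 18)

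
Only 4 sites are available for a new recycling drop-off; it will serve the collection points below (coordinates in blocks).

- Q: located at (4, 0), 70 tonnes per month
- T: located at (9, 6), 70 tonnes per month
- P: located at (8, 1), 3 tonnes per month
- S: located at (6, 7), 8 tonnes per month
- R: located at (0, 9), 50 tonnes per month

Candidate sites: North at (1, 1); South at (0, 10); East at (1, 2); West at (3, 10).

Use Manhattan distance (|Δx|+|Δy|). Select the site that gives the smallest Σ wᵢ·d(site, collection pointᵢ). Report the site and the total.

East, total 1694 blocks

Total weighted distance at each candidate:
  North (1, 1): total = 1749
  South (0, 10): total = 2063
  East (1, 2): total = 1694
  West (3, 10): total = 1760
Minimum is at East with total 1694 blocks.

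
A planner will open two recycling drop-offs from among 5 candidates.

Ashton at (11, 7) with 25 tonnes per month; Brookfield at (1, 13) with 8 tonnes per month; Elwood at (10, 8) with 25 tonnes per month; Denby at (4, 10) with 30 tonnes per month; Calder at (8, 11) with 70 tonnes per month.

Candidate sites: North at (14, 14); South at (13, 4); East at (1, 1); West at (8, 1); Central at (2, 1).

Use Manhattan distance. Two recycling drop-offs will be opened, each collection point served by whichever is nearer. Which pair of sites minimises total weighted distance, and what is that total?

Evaluate every pair (each demand assigned to the nearer of the two):
  {North, South}: total = 1462
  {South, West}: total = 1542
  {North, Central}: total = 1564
  {South, Central}: total = 1574
  {North, West}: total = 1582
  {West, Central}: total = 1584
  {North, East}: total = 1586
  {South, East}: total = 1596
  {East, West}: total = 1606
  {East, Central}: total = 2296
Best pair: {North, South} with total 1462.

{North, South}, total 1462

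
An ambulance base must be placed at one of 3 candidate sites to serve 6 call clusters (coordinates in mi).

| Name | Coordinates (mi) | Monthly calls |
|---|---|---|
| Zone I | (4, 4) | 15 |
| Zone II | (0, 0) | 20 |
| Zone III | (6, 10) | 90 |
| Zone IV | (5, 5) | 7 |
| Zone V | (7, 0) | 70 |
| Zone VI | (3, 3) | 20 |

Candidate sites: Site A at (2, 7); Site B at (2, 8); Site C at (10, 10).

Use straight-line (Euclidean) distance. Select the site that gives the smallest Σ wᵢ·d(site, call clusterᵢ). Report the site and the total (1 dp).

Total weighted distance at each candidate:
  Site A (2, 7): total = 1359.5
  Site B (2, 8): total = 1426.6
  Site C (10, 10): total = 1748.4
Minimum is at Site A with total 1359.5 mi.

Site A, total 1359.5 mi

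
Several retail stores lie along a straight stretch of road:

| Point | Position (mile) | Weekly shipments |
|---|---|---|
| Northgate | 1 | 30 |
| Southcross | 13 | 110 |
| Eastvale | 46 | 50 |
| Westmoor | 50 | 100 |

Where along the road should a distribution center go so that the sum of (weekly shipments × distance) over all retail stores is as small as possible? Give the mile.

x = 46

For a sum of weighted absolute distances on a line, the optimum is the weighted median (not the mean). Total weight W = 290; half-weight = 145.
Sort by position and accumulate weight:
  mile 1 (Northgate, w=30) → cum 30
  mile 13 (Southcross, w=110) → cum 140
  mile 46 (Eastvale, w=50) → cum 190  ≥ 145 → median here
  mile 50 (Westmoor, w=100) → cum 290
Optimal location: mile 46.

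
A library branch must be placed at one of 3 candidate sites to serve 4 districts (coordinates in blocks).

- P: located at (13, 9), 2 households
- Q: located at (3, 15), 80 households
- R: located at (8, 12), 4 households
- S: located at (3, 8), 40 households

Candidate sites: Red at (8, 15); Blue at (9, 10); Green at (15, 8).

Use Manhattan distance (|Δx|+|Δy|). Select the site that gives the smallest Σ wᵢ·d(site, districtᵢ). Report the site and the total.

Red, total 914 blocks

Total weighted distance at each candidate:
  Red (8, 15): total = 914
  Blue (9, 10): total = 1222
  Green (15, 8): total = 2050
Minimum is at Red with total 914 blocks.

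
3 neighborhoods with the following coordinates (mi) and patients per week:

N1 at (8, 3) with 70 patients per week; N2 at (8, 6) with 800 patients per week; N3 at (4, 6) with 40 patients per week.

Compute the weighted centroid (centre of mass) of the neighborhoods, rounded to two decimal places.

(7.82, 5.77)

The minimiser of Σwᵢ‖p−pᵢ‖² is the weighted centroid p* = (Σwᵢpᵢ)/(Σwᵢ).
Σwᵢ = 910.
Σwᵢxᵢ = 70·8 + 800·8 + 40·4 = 7120.
Σwᵢyᵢ = 70·3 + 800·6 + 40·6 = 5250.
x* = 7120/910 = 7.82, y* = 5250/910 = 5.77.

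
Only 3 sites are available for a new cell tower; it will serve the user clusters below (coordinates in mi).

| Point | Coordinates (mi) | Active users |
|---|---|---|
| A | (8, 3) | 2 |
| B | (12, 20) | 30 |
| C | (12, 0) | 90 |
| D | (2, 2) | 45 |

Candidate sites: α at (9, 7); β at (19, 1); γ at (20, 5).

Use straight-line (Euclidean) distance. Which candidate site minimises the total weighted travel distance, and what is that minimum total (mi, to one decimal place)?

Total weighted distance at each candidate:
  α (9, 7): total = 1481.0
  β (19, 1): total = 2032.5
  γ (20, 5): total = 2204.6
Minimum is at α with total 1481.0 mi.

α, total 1481.0 mi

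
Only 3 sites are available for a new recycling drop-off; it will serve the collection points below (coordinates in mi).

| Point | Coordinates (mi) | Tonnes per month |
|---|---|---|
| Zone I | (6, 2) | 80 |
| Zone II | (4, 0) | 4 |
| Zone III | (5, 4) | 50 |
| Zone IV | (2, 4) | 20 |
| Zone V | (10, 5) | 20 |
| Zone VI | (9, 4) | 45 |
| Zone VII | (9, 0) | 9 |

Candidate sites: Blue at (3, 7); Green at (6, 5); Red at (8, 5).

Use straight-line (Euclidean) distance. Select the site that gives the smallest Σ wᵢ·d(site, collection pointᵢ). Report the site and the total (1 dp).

Green, total 689.5 mi

Total weighted distance at each candidate:
  Blue (3, 7): total = 1268.7
  Green (6, 5): total = 689.5
  Red (8, 5): total = 743.4
Minimum is at Green with total 689.5 mi.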